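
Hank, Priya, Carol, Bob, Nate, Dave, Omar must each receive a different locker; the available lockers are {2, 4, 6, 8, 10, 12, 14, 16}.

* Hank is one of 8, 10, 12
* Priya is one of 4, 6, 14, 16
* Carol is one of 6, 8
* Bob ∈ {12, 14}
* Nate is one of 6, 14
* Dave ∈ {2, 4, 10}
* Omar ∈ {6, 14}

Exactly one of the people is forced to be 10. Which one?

Nate and Omar share exactly the 2 values {6, 14}; by pigeonhole those values go to them, so strike 6, 14 from Priya, Carol, Bob.
Carol must be 8 (only option left). Remove 8 from Hank.
Bob must be 12 (only option left). Strike 12 from Hank.
So 10 goes to Hank.

Hank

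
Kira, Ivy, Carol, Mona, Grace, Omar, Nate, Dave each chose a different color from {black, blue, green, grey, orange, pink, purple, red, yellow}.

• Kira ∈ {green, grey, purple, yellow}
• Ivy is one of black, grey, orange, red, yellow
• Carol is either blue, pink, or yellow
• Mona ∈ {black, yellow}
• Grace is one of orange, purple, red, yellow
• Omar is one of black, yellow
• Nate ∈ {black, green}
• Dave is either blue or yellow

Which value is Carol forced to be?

Mona and Omar share exactly the 2 values {black, yellow}; by pigeonhole those values go to them, so strike black, yellow from Kira, Ivy, Carol, Grace, Nate, Dave.
That leaves Nate = green. Eliminate green elsewhere: Kira.
Dave's domain is down to {blue}, so Dave = blue. Remove blue from Carol.
So Carol = pink.

pink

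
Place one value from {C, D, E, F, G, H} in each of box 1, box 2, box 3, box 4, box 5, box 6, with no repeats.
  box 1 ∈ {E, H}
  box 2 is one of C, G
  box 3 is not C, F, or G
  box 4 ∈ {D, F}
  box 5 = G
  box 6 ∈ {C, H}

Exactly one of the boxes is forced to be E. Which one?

box 1

box 5 has just one choice, so box 5 = G. So box 2 can't be G.
box 2 must be C (only option left). Strike C from box 6.
box 6's domain is down to {H}, so box 6 = H. Remove H from box 1, box 3.
So E goes to box 1.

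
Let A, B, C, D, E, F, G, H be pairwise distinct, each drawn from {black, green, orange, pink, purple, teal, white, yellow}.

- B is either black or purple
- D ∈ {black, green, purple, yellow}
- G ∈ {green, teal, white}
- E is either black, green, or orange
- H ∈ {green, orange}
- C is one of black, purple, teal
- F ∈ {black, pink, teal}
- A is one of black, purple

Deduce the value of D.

yellow

The 8 variables draw from only 8 values {black, green, orange, pink, purple, teal, white, yellow}, so each is used; only F can be pink, hence F = pink.
The 7 still-open variables draw from only 7 values {black, green, orange, purple, teal, white, yellow}, so each is used; only G can be white, hence G = white.
Among the 6 still-open variables, teal fits only C (and all 6 values in {black, green, orange, purple, teal, yellow} must be used), so C = teal.
The 5 still-open variables draw from only 5 values {black, green, orange, purple, yellow}, so each is used; only D can be yellow, hence D = yellow.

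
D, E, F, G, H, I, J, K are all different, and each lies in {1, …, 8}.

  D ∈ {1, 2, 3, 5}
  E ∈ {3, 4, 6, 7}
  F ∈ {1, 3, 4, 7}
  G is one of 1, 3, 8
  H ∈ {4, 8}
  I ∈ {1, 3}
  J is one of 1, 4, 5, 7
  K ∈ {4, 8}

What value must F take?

7

Among the 8 variables, 2 fits only D (and all 8 values in {1, 2, 3, 4, 5, 6, 7, 8} must be used), so D = 2.
The 7 still-open variables together cover exactly {1, 3, 4, 5, 6, 7, 8} — 7 values for 7 variables — and 5 appears only in J's list, so J = 5.
Among the 6 still-open variables, 6 fits only E (and all 6 values in {1, 3, 4, 6, 7, 8} must be used), so E = 6.
The 5 still-open variables together cover exactly {1, 3, 4, 7, 8} — 5 values for 5 variables — and 7 appears only in F's list, so F = 7.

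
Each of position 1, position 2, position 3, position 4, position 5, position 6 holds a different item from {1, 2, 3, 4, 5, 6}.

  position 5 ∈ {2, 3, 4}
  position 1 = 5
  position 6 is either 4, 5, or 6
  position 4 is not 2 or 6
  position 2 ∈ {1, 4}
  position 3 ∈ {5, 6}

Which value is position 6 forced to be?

position 1's domain is down to {5}, so position 1 = 5. Strike 5 from position 3, position 4, position 6.
position 3 has just one choice, so position 3 = 6. Remove 6 from position 6.
So position 6 = 4.

4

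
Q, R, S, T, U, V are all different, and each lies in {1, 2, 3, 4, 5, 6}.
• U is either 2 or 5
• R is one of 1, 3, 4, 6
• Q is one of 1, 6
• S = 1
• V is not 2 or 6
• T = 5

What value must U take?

2

S's domain is down to {1}, so S = 1. Strike 1 from Q, R, V.
That leaves T = 5. Strike 5 from U, V.
So U = 2.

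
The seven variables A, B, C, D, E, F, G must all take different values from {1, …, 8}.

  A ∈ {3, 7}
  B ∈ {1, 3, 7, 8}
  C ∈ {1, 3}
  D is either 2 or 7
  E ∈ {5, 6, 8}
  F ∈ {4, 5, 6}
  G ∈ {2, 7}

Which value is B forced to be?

8

D and G between them cover only {2, 7} — a naked pair. Remove those values from A, B.
A has just one choice, so A = 3. So B, C can't be 3.
C must be 1 (only option left). Eliminate 1 elsewhere: B.
So B = 8.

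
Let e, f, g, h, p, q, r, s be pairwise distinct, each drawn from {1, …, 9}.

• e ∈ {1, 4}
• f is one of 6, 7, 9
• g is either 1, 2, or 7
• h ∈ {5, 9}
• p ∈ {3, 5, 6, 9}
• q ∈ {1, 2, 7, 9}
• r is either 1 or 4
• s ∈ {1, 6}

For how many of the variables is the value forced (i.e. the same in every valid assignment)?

3

Among the 8 variables, 3 fits only p (and all 8 values in {1, 2, 3, 4, 5, 6, 7, 9} must be used), so p = 3.
Among the 7 still-open variables, 5 fits only h (and all 7 values in {1, 2, 4, 5, 6, 7, 9} must be used), so h = 5.
e and r between them cover only {1, 4} — a naked pair. Remove those values from g, q, s.
s must be 6 (only option left). Eliminate 6 elsewhere: f.
Determined: h=5, p=3, s=6. The other variables each still have more than one consistent value. That makes 3.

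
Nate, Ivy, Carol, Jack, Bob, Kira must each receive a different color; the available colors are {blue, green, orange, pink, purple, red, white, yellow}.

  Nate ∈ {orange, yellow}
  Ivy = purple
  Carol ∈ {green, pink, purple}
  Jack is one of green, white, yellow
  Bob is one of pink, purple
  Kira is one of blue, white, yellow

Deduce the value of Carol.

green

Ivy has just one choice, so Ivy = purple. Remove purple from Carol, Bob.
Bob has just one choice, so Bob = pink. Eliminate pink elsewhere: Carol.
So Carol = green.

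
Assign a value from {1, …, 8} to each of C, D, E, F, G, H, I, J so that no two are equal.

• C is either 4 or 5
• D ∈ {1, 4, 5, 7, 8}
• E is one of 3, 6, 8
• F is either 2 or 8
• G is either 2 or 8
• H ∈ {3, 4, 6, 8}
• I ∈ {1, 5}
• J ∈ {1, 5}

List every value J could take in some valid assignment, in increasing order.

The 8 variables draw from only 8 values {1, 2, 3, 4, 5, 6, 7, 8}, so each is used; only D can be 7, hence D = 7.
The 2 variables F and G are confined to {2, 8}, which locks those values in; drop them from E, H.
The 2 variables I and J are confined to {1, 5}, which locks those values in; drop them from C.
C has just one choice, so C = 4. Strike 4 from H.
No further eliminations apply; J can still be any of 1, 5.

1, 5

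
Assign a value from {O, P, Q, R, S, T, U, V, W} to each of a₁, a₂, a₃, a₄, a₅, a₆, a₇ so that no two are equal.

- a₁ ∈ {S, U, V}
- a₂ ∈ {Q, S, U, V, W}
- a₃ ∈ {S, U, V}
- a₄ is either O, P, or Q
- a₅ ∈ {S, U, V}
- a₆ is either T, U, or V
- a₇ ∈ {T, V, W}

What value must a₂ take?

The 3 variables a₁, a₃, a₅ are confined to {S, U, V}, which locks those values in; drop them from a₂, a₆, a₇.
a₆ has just one choice, so a₆ = T. Remove T from a₇.
a₇ must be W (only option left). So a₂ can't be W.
So a₂ = Q.

Q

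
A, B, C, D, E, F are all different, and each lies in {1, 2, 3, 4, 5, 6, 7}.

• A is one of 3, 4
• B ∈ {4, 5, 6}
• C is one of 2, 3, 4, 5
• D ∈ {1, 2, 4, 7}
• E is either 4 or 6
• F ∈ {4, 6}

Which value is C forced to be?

2

The 2 variables E and F are confined to {4, 6}, which locks those values in; drop them from A, B, C, D.
A's domain is down to {3}, so A = 3. Eliminate 3 elsewhere: C.
B's domain is down to {5}, so B = 5. So C can't be 5.
So C = 2.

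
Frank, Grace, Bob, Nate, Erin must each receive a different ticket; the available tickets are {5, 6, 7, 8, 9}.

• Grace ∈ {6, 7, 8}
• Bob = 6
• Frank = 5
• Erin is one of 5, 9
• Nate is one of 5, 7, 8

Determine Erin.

9

Frank must be 5 (only option left). Eliminate 5 elsewhere: Nate, Erin.
So Erin = 9.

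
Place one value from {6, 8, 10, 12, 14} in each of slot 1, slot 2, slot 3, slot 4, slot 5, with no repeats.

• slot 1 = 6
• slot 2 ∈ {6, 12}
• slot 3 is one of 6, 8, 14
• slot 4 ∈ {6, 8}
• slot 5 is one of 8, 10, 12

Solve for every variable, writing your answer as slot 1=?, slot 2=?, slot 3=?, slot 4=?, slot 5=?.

slot 1=6, slot 2=12, slot 3=14, slot 4=8, slot 5=10

slot 1 has just one choice, so slot 1 = 6. Strike 6 from slot 2, slot 3, slot 4.
That leaves slot 2 = 12. Eliminate 12 elsewhere: slot 5.
slot 4's domain is down to {8}, so slot 4 = 8. Strike 8 from slot 3, slot 5.
That leaves slot 5 = 10.
That leaves slot 3 = 14.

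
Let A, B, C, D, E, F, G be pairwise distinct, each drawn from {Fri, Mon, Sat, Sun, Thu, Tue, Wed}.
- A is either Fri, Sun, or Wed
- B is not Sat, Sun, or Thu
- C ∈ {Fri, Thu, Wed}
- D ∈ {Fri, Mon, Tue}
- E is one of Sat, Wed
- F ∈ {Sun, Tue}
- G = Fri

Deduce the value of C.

G must be Fri (only option left). Strike Fri from A, B, C, D.
The 6 still-open variables draw from only 6 values {Mon, Sat, Sun, Thu, Tue, Wed}, so each is used; only E can be Sat, hence E = Sat.
The 5 still-open variables together cover exactly {Mon, Sun, Thu, Tue, Wed} — 5 values for 5 variables — and Thu appears only in C's list, so C = Thu.

Thu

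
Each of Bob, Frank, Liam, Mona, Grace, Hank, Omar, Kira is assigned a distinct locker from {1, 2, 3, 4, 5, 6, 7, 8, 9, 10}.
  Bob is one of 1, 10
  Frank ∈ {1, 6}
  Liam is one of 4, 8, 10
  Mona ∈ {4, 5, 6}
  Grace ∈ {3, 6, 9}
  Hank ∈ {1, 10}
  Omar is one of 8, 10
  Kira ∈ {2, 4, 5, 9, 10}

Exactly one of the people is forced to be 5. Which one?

Bob and Hank share exactly the 2 values {1, 10}; by pigeonhole those values go to them, so strike 1, 10 from Frank, Liam, Omar, Kira.
Frank's domain is down to {6}, so Frank = 6. Remove 6 from Mona, Grace.
Omar's domain is down to {8}, so Omar = 8. Remove 8 from Liam.
That leaves Liam = 4. Strike 4 from Mona, Kira.
So 5 goes to Mona.

Mona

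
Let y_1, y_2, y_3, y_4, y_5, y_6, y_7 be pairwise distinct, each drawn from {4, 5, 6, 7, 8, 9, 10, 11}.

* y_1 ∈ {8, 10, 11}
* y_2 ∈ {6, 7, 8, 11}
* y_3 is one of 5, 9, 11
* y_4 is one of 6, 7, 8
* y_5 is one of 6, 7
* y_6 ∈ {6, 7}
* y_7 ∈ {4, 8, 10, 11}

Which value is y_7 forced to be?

4

y_5 and y_6 share exactly the 2 values {6, 7}; by pigeonhole those values go to them, so strike 6, 7 from y_2, y_4.
y_4's domain is down to {8}, so y_4 = 8. Eliminate 8 elsewhere: y_1, y_2, y_7.
y_2 has just one choice, so y_2 = 11. Remove 11 from y_1, y_3, y_7.
y_1 must be 10 (only option left). Strike 10 from y_7.
So y_7 = 4.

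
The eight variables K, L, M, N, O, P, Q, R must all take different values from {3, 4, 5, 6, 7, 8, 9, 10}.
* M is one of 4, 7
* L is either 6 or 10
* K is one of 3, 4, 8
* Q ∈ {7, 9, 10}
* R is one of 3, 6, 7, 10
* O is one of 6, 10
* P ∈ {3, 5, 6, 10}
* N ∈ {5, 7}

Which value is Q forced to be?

9

The 8 variables draw from only 8 values {3, 4, 5, 6, 7, 8, 9, 10}, so each is used; only K can be 8, hence K = 8.
The 7 still-open variables together cover exactly {3, 4, 5, 6, 7, 9, 10} — 7 values for 7 variables — and 4 appears only in M's list, so M = 4.
The 6 still-open variables together cover exactly {3, 5, 6, 7, 9, 10} — 6 values for 6 variables — and 9 appears only in Q's list, so Q = 9.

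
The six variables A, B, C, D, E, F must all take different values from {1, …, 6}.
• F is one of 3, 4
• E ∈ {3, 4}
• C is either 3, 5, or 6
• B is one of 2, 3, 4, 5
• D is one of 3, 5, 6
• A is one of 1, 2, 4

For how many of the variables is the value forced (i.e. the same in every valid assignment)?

2

The 6 variables together cover exactly {1, 2, 3, 4, 5, 6} — 6 values for 6 variables — and 1 appears only in A's list, so A = 1.
Among the 5 still-open variables, 2 fits only B (and all 5 values in {2, 3, 4, 5, 6} must be used), so B = 2.
The 2 variables E and F are confined to {3, 4}, which locks those values in; drop them from C, D.
Determined: A=1, B=2. The other variables each still have more than one consistent value. That makes 2.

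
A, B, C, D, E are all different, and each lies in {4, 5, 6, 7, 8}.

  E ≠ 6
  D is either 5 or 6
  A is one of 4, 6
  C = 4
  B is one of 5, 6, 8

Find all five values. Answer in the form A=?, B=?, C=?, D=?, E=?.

C's domain is down to {4}, so C = 4. So A, E can't be 4.
A's domain is down to {6}, so A = 6. Remove 6 from B, D.
D must be 5 (only option left). Remove 5 from B, E.
B has just one choice, so B = 8. So E can't be 8.
That leaves E = 7.

A=6, B=8, C=4, D=5, E=7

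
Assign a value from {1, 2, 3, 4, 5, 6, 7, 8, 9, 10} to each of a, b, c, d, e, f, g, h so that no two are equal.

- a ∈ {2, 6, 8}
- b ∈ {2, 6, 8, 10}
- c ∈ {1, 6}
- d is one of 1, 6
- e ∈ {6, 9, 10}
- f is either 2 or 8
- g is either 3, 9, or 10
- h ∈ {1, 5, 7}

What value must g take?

3

The 2 variables c and d are confined to {1, 6}, which locks those values in; drop them from a, b, e, h.
The 2 variables a and f are confined to {2, 8}, which locks those values in; drop them from b.
b's domain is down to {10}, so b = 10. Eliminate 10 elsewhere: e, g.
e must be 9 (only option left). Eliminate 9 elsewhere: g.
So g = 3.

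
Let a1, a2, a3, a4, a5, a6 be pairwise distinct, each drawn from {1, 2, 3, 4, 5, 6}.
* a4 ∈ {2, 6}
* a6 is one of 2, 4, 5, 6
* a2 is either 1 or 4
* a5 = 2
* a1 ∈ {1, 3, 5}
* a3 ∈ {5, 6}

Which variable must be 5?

a5's domain is down to {2}, so a5 = 2. Remove 2 from a4, a6.
a4 has just one choice, so a4 = 6. Strike 6 from a3, a6.
So 5 goes to a3.

a3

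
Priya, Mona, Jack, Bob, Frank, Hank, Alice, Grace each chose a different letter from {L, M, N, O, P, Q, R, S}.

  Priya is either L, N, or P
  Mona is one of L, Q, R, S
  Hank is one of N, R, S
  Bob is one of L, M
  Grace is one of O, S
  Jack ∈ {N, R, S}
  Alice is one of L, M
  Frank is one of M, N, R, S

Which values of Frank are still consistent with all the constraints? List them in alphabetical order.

N, R, S

The 8 variables together cover exactly {L, M, N, O, P, Q, R, S} — 8 values for 8 variables — and O appears only in Grace's list, so Grace = O.
Among the 7 still-open variables, P fits only Priya (and all 7 values in {L, M, N, P, Q, R, S} must be used), so Priya = P.
The 6 still-open variables together cover exactly {L, M, N, Q, R, S} — 6 values for 6 variables — and Q appears only in Mona's list, so Mona = Q.
Bob and Alice share exactly the 2 values {L, M}; by pigeonhole those values go to them, so strike L, M from Frank.
No further eliminations apply; Frank can still be any of N, R, S.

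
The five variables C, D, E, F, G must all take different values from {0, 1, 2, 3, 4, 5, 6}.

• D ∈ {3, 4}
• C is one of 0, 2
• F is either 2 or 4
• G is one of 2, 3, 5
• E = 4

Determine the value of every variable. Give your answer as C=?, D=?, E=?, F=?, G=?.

E has just one choice, so E = 4. Eliminate 4 elsewhere: D, F.
F must be 2 (only option left). So C, G can't be 2.
C's domain is down to {0}, so C = 0.
D's domain is down to {3}, so D = 3. Remove 3 from G.
G has just one choice, so G = 5.

C=0, D=3, E=4, F=2, G=5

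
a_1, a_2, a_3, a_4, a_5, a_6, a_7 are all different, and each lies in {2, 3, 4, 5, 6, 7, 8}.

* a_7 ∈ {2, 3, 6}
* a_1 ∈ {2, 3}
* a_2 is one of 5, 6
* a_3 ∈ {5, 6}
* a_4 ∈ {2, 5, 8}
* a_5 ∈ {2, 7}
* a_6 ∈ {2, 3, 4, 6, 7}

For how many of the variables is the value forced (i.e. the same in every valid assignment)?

Among the 7 variables, 4 fits only a_6 (and all 7 values in {2, 3, 4, 5, 6, 7, 8} must be used), so a_6 = 4.
The 6 still-open variables draw from only 6 values {2, 3, 5, 6, 7, 8}, so each is used; only a_5 can be 7, hence a_5 = 7.
The 5 still-open variables draw from only 5 values {2, 3, 5, 6, 8}, so each is used; only a_4 can be 8, hence a_4 = 8.
The 2 variables a_2 and a_3 are confined to {5, 6}, which locks those values in; drop them from a_7.
Determined: a_4=8, a_5=7, a_6=4. The other variables each still have more than one consistent value. That makes 3.

3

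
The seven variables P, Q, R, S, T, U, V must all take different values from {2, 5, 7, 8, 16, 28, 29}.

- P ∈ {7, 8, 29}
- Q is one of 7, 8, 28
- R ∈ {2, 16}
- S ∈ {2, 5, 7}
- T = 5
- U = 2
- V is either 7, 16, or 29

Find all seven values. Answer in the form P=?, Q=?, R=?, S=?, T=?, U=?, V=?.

T has just one choice, so T = 5. Strike 5 from S.
U has just one choice, so U = 2. Remove 2 from R, S.
R has just one choice, so R = 16. So V can't be 16.
S's domain is down to {7}, so S = 7. Eliminate 7 elsewhere: P, Q, V.
That leaves V = 29. Eliminate 29 elsewhere: P.
That leaves P = 8. So Q can't be 8.
Q's domain is down to {28}, so Q = 28.

P=8, Q=28, R=16, S=7, T=5, U=2, V=29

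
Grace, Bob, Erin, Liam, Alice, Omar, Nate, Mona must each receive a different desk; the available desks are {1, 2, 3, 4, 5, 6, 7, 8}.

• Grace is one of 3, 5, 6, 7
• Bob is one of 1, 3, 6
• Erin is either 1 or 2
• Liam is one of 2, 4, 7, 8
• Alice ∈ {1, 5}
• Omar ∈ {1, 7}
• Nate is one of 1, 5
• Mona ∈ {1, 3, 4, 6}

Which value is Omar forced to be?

7

The 8 variables draw from only 8 values {1, 2, 3, 4, 5, 6, 7, 8}, so each is used; only Liam can be 8, hence Liam = 8.
The 7 still-open variables draw from only 7 values {1, 2, 3, 4, 5, 6, 7}, so each is used; only Erin can be 2, hence Erin = 2.
Among the 6 still-open variables, 4 fits only Mona (and all 6 values in {1, 3, 4, 5, 6, 7} must be used), so Mona = 4.
Alice and Nate between them cover only {1, 5} — a naked pair. Remove those values from Grace, Bob, Omar.
So Omar = 7.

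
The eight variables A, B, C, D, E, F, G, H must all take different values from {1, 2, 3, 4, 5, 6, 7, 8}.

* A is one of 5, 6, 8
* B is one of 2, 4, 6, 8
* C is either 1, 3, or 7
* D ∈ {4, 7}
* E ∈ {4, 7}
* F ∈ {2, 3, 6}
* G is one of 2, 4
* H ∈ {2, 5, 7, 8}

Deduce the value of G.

2

The 8 variables together cover exactly {1, 2, 3, 4, 5, 6, 7, 8} — 8 values for 8 variables — and 1 appears only in C's list, so C = 1.
The 7 still-open variables together cover exactly {2, 3, 4, 5, 6, 7, 8} — 7 values for 7 variables — and 3 appears only in F's list, so F = 3.
The 2 variables D and E are confined to {4, 7}, which locks those values in; drop them from B, G, H.
So G = 2.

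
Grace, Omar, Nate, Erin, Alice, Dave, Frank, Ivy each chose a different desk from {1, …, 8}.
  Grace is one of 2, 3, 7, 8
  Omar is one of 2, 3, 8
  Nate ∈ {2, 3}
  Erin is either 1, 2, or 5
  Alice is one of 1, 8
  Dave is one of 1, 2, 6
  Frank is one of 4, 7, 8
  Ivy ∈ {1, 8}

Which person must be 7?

Grace

Among the 8 variables, 4 fits only Frank (and all 8 values in {1, 2, 3, 4, 5, 6, 7, 8} must be used), so Frank = 4.
The 7 still-open variables together cover exactly {1, 2, 3, 5, 6, 7, 8} — 7 values for 7 variables — and 5 appears only in Erin's list, so Erin = 5.
The 6 still-open variables draw from only 6 values {1, 2, 3, 6, 7, 8}, so each is used; only Dave can be 6, hence Dave = 6.
Among the 5 still-open variables, 7 fits only Grace (and all 5 values in {1, 2, 3, 7, 8} must be used), so Grace = 7.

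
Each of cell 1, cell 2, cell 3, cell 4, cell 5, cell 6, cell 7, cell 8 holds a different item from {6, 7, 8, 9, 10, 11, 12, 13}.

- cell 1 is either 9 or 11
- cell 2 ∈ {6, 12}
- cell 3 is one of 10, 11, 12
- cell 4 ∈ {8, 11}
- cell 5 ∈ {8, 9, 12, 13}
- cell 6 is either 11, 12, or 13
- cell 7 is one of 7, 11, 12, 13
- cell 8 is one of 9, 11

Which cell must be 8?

cell 4

The 8 variables together cover exactly {6, 7, 8, 9, 10, 11, 12, 13} — 8 values for 8 variables — and 6 appears only in cell 2's list, so cell 2 = 6.
The 7 still-open variables together cover exactly {7, 8, 9, 10, 11, 12, 13} — 7 values for 7 variables — and 7 appears only in cell 7's list, so cell 7 = 7.
The 6 still-open variables together cover exactly {8, 9, 10, 11, 12, 13} — 6 values for 6 variables — and 10 appears only in cell 3's list, so cell 3 = 10.
The 2 variables cell 1 and cell 8 are confined to {9, 11}, which locks those values in; drop them from cell 4, cell 5, cell 6.
So 8 goes to cell 4.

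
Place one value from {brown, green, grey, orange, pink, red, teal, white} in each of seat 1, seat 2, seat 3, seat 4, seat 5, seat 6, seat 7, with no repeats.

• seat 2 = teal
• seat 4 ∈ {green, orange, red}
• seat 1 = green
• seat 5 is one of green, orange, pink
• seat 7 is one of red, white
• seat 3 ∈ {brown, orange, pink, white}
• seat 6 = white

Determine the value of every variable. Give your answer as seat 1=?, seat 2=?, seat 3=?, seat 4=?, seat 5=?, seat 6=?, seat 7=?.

seat 1's domain is down to {green}, so seat 1 = green. Remove green from seat 4, seat 5.
seat 2 has just one choice, so seat 2 = teal.
seat 6 has just one choice, so seat 6 = white. So seat 3, seat 7 can't be white.
seat 7 must be red (only option left). Strike red from seat 4.
That leaves seat 4 = orange. Eliminate orange elsewhere: seat 3, seat 5.
That leaves seat 5 = pink. Eliminate pink elsewhere: seat 3.
seat 3 has just one choice, so seat 3 = brown.

seat 1=green, seat 2=teal, seat 3=brown, seat 4=orange, seat 5=pink, seat 6=white, seat 7=red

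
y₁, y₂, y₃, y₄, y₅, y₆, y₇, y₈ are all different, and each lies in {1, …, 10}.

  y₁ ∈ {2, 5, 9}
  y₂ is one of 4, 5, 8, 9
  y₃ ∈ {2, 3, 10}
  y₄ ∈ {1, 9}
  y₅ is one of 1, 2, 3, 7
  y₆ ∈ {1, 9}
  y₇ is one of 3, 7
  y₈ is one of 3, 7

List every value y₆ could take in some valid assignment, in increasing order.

y₄ and y₆ between them cover only {1, 9} — a naked pair. Remove those values from y₁, y₂, y₅.
y₇ and y₈ share exactly the 2 values {3, 7}; by pigeonhole those values go to them, so strike 3, 7 from y₃, y₅.
y₅ has just one choice, so y₅ = 2. Remove 2 from y₁, y₃.
That leaves y₁ = 5. So y₂ can't be 5.
y₃ has just one choice, so y₃ = 10.
No further eliminations apply; y₆ can still be any of 1, 9.

1, 9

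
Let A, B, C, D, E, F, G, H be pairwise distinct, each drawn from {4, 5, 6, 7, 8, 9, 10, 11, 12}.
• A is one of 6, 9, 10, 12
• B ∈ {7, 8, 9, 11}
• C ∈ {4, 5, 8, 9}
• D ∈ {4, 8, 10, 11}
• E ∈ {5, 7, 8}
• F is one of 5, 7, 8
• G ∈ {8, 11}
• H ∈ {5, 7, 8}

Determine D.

E, F, H share exactly the 3 values {5, 7, 8}; by pigeonhole those values go to them, so strike 5, 7, 8 from B, C, D, G.
G has just one choice, so G = 11. So B, D can't be 11.
B has just one choice, so B = 9. Remove 9 from A, C.
C's domain is down to {4}, so C = 4. Strike 4 from D.
So D = 10.

10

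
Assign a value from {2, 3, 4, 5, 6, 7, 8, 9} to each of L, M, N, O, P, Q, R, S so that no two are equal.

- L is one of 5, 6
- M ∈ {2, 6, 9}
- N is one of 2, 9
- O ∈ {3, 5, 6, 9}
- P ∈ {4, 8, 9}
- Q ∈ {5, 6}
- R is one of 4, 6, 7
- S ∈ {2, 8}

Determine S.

8

The 8 variables draw from only 8 values {2, 3, 4, 5, 6, 7, 8, 9}, so each is used; only O can be 3, hence O = 3.
Among the 7 still-open variables, 7 fits only R (and all 7 values in {2, 4, 5, 6, 7, 8, 9} must be used), so R = 7.
The 6 still-open variables together cover exactly {2, 4, 5, 6, 8, 9} — 6 values for 6 variables — and 4 appears only in P's list, so P = 4.
Among the 5 still-open variables, 8 fits only S (and all 5 values in {2, 5, 6, 8, 9} must be used), so S = 8.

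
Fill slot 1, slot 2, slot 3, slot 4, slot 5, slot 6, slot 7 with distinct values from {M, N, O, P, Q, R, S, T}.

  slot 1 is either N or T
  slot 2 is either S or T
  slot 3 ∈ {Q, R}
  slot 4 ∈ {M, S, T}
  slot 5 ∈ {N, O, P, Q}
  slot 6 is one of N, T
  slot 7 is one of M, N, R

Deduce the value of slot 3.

Q

slot 1 and slot 6 share exactly the 2 values {N, T}; by pigeonhole those values go to them, so strike N, T from slot 2, slot 4, slot 5, slot 7.
That leaves slot 2 = S. Strike S from slot 4.
slot 4 has just one choice, so slot 4 = M. Strike M from slot 7.
slot 7's domain is down to {R}, so slot 7 = R. So slot 3 can't be R.
So slot 3 = Q.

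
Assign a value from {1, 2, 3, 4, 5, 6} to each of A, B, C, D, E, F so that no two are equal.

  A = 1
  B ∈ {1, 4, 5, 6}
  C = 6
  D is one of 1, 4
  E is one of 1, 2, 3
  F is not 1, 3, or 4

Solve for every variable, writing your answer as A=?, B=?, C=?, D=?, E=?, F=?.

A must be 1 (only option left). Strike 1 from B, D, E.
C must be 6 (only option left). Eliminate 6 elsewhere: B, F.
D has just one choice, so D = 4. So B can't be 4.
B's domain is down to {5}, so B = 5. Remove 5 from F.
F must be 2 (only option left). Eliminate 2 elsewhere: E.
That leaves E = 3.

A=1, B=5, C=6, D=4, E=3, F=2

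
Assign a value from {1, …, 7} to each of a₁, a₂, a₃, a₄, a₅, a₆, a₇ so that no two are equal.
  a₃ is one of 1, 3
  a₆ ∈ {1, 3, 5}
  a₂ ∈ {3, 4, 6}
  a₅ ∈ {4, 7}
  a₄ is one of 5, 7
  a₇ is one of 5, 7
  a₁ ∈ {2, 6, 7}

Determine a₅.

4

The 7 variables together cover exactly {1, 2, 3, 4, 5, 6, 7} — 7 values for 7 variables — and 2 appears only in a₁'s list, so a₁ = 2.
Among the 6 still-open variables, 6 fits only a₂ (and all 6 values in {1, 3, 4, 5, 6, 7} must be used), so a₂ = 6.
Among the 5 still-open variables, 4 fits only a₅ (and all 5 values in {1, 3, 4, 5, 7} must be used), so a₅ = 4.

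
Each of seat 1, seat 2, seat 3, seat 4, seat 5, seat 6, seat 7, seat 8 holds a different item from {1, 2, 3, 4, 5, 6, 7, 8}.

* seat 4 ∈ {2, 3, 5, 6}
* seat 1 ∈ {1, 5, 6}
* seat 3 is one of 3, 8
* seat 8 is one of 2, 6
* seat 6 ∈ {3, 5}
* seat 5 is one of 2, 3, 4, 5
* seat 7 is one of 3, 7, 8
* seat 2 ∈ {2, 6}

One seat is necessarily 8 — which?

seat 3

Among the 8 variables, 1 fits only seat 1 (and all 8 values in {1, 2, 3, 4, 5, 6, 7, 8} must be used), so seat 1 = 1.
The 7 still-open variables together cover exactly {2, 3, 4, 5, 6, 7, 8} — 7 values for 7 variables — and 4 appears only in seat 5's list, so seat 5 = 4.
The 6 still-open variables together cover exactly {2, 3, 5, 6, 7, 8} — 6 values for 6 variables — and 7 appears only in seat 7's list, so seat 7 = 7.
The 5 still-open variables together cover exactly {2, 3, 5, 6, 8} — 5 values for 5 variables — and 8 appears only in seat 3's list, so seat 3 = 8.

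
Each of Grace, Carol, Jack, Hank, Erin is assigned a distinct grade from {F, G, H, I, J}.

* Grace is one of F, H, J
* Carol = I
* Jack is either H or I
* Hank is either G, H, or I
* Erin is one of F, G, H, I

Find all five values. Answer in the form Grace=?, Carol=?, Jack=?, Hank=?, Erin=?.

Grace=J, Carol=I, Jack=H, Hank=G, Erin=F

Carol must be I (only option left). So Jack, Hank, Erin can't be I.
Jack must be H (only option left). Strike H from Grace, Hank, Erin.
Hank must be G (only option left). Strike G from Erin.
Erin has just one choice, so Erin = F. Remove F from Grace.
That leaves Grace = J.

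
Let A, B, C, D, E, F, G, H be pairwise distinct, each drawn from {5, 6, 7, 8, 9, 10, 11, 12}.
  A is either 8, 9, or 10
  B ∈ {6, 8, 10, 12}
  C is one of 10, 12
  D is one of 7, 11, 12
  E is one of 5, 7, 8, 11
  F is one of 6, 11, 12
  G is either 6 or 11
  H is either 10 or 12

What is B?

8

Among the 8 variables, 5 fits only E (and all 8 values in {5, 6, 7, 8, 9, 10, 11, 12} must be used), so E = 5.
The 7 still-open variables together cover exactly {6, 7, 8, 9, 10, 11, 12} — 7 values for 7 variables — and 7 appears only in D's list, so D = 7.
The 6 still-open variables draw from only 6 values {6, 8, 9, 10, 11, 12}, so each is used; only A can be 9, hence A = 9.
The 5 still-open variables draw from only 5 values {6, 8, 10, 11, 12}, so each is used; only B can be 8, hence B = 8.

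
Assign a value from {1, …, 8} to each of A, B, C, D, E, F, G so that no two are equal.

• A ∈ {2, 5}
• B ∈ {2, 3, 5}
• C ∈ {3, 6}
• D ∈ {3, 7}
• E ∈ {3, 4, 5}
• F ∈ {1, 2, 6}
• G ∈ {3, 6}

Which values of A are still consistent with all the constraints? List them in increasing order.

The 7 variables draw from only 7 values {1, 2, 3, 4, 5, 6, 7}, so each is used; only F can be 1, hence F = 1.
Among the 6 still-open variables, 4 fits only E (and all 6 values in {2, 3, 4, 5, 6, 7} must be used), so E = 4.
Among the 5 still-open variables, 7 fits only D (and all 5 values in {2, 3, 5, 6, 7} must be used), so D = 7.
The 2 variables C and G are confined to {3, 6}, which locks those values in; drop them from B.
No further eliminations apply; A can still be any of 2, 5.

2, 5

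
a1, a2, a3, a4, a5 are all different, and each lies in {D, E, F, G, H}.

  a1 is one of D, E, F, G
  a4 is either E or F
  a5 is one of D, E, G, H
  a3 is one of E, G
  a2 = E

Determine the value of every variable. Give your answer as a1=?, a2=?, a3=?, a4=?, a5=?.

a2 has just one choice, so a2 = E. Strike E from a1, a3, a4, a5.
That leaves a3 = G. Eliminate G elsewhere: a1, a5.
a4 has just one choice, so a4 = F. Remove F from a1.
That leaves a1 = D. Remove D from a5.
a5 must be H (only option left).

a1=D, a2=E, a3=G, a4=F, a5=H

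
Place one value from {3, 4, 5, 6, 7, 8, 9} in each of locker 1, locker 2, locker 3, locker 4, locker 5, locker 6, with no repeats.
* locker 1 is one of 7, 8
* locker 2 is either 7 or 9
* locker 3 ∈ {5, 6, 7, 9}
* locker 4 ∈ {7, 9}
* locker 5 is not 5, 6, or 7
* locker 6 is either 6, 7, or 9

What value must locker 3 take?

5

locker 2 and locker 4 between them cover only {7, 9} — a naked pair. Remove those values from locker 1, locker 3, locker 5, locker 6.
That leaves locker 1 = 8. Strike 8 from locker 5.
locker 6 must be 6 (only option left). So locker 3 can't be 6.
So locker 3 = 5.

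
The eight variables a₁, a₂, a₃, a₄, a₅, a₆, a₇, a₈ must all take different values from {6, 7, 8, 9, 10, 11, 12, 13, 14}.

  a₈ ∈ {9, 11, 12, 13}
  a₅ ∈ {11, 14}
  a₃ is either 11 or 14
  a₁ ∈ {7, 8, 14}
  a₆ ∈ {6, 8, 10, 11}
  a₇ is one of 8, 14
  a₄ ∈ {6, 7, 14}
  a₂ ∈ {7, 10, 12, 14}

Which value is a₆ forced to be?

10

The 2 variables a₃ and a₅ are confined to {11, 14}, which locks those values in; drop them from a₁, a₂, a₄, a₆, a₇, a₈.
a₇ must be 8 (only option left). Strike 8 from a₁, a₆.
a₁ has just one choice, so a₁ = 7. Remove 7 from a₂, a₄.
a₄ has just one choice, so a₄ = 6. Remove 6 from a₆.
So a₆ = 10.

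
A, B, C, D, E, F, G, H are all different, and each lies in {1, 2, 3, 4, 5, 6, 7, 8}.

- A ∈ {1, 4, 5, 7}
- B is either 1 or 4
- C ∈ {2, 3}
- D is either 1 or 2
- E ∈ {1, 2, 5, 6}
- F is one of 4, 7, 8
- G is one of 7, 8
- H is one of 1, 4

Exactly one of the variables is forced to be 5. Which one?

The 8 variables together cover exactly {1, 2, 3, 4, 5, 6, 7, 8} — 8 values for 8 variables — and 3 appears only in C's list, so C = 3.
The 7 still-open variables together cover exactly {1, 2, 4, 5, 6, 7, 8} — 7 values for 7 variables — and 6 appears only in E's list, so E = 6.
Among the 6 still-open variables, 2 fits only D (and all 6 values in {1, 2, 4, 5, 7, 8} must be used), so D = 2.
Among the 5 still-open variables, 5 fits only A (and all 5 values in {1, 4, 5, 7, 8} must be used), so A = 5.

A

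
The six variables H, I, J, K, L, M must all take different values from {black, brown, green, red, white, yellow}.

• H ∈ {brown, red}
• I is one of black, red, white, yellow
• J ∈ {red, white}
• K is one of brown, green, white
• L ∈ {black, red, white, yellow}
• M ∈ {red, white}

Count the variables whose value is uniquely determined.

2

Among the 6 variables, green fits only K (and all 6 values in {black, brown, green, red, white, yellow} must be used), so K = green.
Among the 5 still-open variables, brown fits only H (and all 5 values in {black, brown, red, white, yellow} must be used), so H = brown.
The 2 variables J and M are confined to {red, white}, which locks those values in; drop them from I, L.
Determined: H=brown, K=green. The other variables each still have more than one consistent value. That makes 2.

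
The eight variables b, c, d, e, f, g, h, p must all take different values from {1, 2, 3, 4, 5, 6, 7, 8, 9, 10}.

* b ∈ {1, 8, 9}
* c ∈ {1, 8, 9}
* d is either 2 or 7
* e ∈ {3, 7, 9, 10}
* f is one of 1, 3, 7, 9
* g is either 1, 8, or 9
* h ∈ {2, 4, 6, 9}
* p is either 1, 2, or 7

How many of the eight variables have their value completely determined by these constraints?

2

b, c, g share exactly the 3 values {1, 8, 9}; by pigeonhole those values go to them, so strike 1, 8, 9 from e, f, h, p.
d and p between them cover only {2, 7} — a naked pair. Remove those values from e, f, h.
f's domain is down to {3}, so f = 3. Eliminate 3 elsewhere: e.
e has just one choice, so e = 10.
Determined: e=10, f=3. The other variables each still have more than one consistent value. That makes 2.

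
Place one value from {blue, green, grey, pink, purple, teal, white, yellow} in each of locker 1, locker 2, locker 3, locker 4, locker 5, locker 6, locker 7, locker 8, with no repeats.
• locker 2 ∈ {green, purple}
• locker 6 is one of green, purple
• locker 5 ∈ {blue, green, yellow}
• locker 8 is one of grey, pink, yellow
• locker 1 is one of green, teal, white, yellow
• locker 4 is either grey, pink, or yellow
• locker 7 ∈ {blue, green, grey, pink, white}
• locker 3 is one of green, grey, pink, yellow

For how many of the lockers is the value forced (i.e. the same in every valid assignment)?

3

The 8 variables draw from only 8 values {blue, green, grey, pink, purple, teal, white, yellow}, so each is used; only locker 1 can be teal, hence locker 1 = teal.
The 7 still-open variables draw from only 7 values {blue, green, grey, pink, purple, white, yellow}, so each is used; only locker 7 can be white, hence locker 7 = white.
Among the 6 still-open variables, blue fits only locker 5 (and all 6 values in {blue, green, grey, pink, purple, yellow} must be used), so locker 5 = blue.
The 2 variables locker 2 and locker 6 are confined to {green, purple}, which locks those values in; drop them from locker 3.
Determined: locker 1=teal, locker 5=blue, locker 7=white. The other lockers each still have more than one consistent value. That makes 3.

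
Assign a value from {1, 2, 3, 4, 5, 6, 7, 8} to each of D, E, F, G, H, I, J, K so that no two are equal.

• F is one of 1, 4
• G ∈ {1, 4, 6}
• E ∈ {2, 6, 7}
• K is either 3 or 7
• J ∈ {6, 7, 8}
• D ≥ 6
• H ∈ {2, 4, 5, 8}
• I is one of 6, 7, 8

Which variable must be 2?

E

The 8 variables together cover exactly {1, 2, 3, 4, 5, 6, 7, 8} — 8 values for 8 variables — and 3 appears only in K's list, so K = 3.
The 7 still-open variables together cover exactly {1, 2, 4, 5, 6, 7, 8} — 7 values for 7 variables — and 5 appears only in H's list, so H = 5.
The 6 still-open variables together cover exactly {1, 2, 4, 6, 7, 8} — 6 values for 6 variables — and 2 appears only in E's list, so E = 2.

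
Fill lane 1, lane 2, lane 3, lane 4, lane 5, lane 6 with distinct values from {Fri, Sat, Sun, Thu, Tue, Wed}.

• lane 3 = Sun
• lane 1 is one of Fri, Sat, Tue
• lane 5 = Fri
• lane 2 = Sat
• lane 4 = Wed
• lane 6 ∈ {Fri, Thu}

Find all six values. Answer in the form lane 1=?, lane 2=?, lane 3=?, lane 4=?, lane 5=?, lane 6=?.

lane 2's domain is down to {Sat}, so lane 2 = Sat. Strike Sat from lane 1.
That leaves lane 3 = Sun.
lane 4 has just one choice, so lane 4 = Wed.
lane 5 has just one choice, so lane 5 = Fri. So lane 1, lane 6 can't be Fri.
lane 6 must be Thu (only option left).
lane 1 has just one choice, so lane 1 = Tue.

lane 1=Tue, lane 2=Sat, lane 3=Sun, lane 4=Wed, lane 5=Fri, lane 6=Thu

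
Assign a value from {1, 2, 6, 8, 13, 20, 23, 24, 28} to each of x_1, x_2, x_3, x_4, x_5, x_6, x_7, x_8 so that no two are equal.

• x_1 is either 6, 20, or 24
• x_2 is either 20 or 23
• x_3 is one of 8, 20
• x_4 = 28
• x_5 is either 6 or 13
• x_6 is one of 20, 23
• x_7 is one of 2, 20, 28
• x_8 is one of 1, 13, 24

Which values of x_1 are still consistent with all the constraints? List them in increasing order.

6, 24

x_4 has just one choice, so x_4 = 28. Strike 28 from x_7.
x_2 and x_6 share exactly the 2 values {20, 23}; by pigeonhole those values go to them, so strike 20, 23 from x_1, x_3, x_7.
That leaves x_3 = 8.
x_7 must be 2 (only option left).
No further eliminations apply; x_1 can still be any of 6, 24.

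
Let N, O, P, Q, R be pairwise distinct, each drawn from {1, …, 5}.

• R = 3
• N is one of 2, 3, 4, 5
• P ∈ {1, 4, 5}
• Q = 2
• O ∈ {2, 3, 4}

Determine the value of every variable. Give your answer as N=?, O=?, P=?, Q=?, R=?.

N=5, O=4, P=1, Q=2, R=3

Q must be 2 (only option left). Eliminate 2 elsewhere: N, O.
R's domain is down to {3}, so R = 3. Eliminate 3 elsewhere: N, O.
O must be 4 (only option left). Strike 4 from N, P.
N's domain is down to {5}, so N = 5. Eliminate 5 elsewhere: P.
That leaves P = 1.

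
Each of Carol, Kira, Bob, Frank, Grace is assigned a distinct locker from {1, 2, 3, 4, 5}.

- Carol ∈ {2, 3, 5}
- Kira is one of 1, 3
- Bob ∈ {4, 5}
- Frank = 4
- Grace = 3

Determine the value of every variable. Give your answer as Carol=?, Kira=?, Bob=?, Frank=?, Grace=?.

Frank has just one choice, so Frank = 4. Eliminate 4 elsewhere: Bob.
Grace's domain is down to {3}, so Grace = 3. Eliminate 3 elsewhere: Carol, Kira.
That leaves Kira = 1.
Bob has just one choice, so Bob = 5. So Carol can't be 5.
Carol has just one choice, so Carol = 2.

Carol=2, Kira=1, Bob=5, Frank=4, Grace=3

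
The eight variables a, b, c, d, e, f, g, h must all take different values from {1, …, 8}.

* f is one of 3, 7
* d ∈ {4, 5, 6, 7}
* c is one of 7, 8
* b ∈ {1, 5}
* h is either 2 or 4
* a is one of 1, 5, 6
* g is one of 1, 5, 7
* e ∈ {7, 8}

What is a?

6

The 8 variables together cover exactly {1, 2, 3, 4, 5, 6, 7, 8} — 8 values for 8 variables — and 2 appears only in h's list, so h = 2.
Among the 7 still-open variables, 3 fits only f (and all 7 values in {1, 3, 4, 5, 6, 7, 8} must be used), so f = 3.
The 6 still-open variables together cover exactly {1, 4, 5, 6, 7, 8} — 6 values for 6 variables — and 4 appears only in d's list, so d = 4.
The 5 still-open variables draw from only 5 values {1, 5, 6, 7, 8}, so each is used; only a can be 6, hence a = 6.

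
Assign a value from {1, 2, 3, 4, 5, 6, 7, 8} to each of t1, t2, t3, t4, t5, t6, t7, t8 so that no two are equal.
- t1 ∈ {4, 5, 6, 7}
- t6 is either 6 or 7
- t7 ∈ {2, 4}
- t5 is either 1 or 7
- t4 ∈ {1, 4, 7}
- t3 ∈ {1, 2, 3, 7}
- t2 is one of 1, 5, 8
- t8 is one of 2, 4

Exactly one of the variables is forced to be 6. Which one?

t6

The 8 variables draw from only 8 values {1, 2, 3, 4, 5, 6, 7, 8}, so each is used; only t3 can be 3, hence t3 = 3.
Among the 7 still-open variables, 8 fits only t2 (and all 7 values in {1, 2, 4, 5, 6, 7, 8} must be used), so t2 = 8.
The 6 still-open variables together cover exactly {1, 2, 4, 5, 6, 7} — 6 values for 6 variables — and 5 appears only in t1's list, so t1 = 5.
The 5 still-open variables together cover exactly {1, 2, 4, 6, 7} — 5 values for 5 variables — and 6 appears only in t6's list, so t6 = 6.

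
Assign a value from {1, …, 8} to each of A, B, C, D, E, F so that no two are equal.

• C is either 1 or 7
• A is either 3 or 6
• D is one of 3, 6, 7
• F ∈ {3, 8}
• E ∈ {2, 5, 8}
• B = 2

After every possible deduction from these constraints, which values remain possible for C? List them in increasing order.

1, 7

B must be 2 (only option left). Eliminate 2 elsewhere: E.
No further eliminations apply; C can still be any of 1, 7.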